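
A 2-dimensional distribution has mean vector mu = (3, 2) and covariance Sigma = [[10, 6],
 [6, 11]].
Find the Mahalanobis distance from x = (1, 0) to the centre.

Step 1 — centre the observation: (x - mu) = (-2, -2).

Step 2 — invert Sigma. det(Sigma) = 10·11 - (6)² = 74.
  Sigma^{-1} = (1/det) · [[d, -b], [-b, a]] = [[0.1486, -0.0811],
 [-0.0811, 0.1351]].

Step 3 — form the quadratic (x - mu)^T · Sigma^{-1} · (x - mu):
  Sigma^{-1} · (x - mu) = (-0.1351, -0.1081).
  (x - mu)^T · [Sigma^{-1} · (x - mu)] = (-2)·(-0.1351) + (-2)·(-0.1081) = 0.4865.

Step 4 — take square root: d = √(0.4865) ≈ 0.6975.

d(x, mu) = √(0.4865) ≈ 0.6975


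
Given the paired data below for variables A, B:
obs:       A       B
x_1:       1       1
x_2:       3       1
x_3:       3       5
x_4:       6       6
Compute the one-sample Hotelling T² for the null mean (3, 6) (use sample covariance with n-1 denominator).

Step 1 — sample mean vector:
  mean(A) = (1 + 3 + 3 + 6) / 4 = 13/4 = 3.25
  mean(B) = (1 + 1 + 5 + 6) / 4 = 13/4 = 3.25
  x̄ = (3.25, 3.25),  deviation x̄ - mu_0 = (3.25, 3.25) - (3, 6) = (0.25, -2.75).

Step 2 — sample covariance matrix, S[i,j] = (1/(n-1)) · Σ_k (x_{k,i} - mean_i) · (x_{k,j} - mean_j), divisor n-1 = 3:
  S[A,A] = ((-2.25)·(-2.25) + (-0.25)·(-0.25) + (-0.25)·(-0.25) + (2.75)·(2.75)) / 3 = 12.75/3 = 4.25
  S[A,B] = ((-2.25)·(-2.25) + (-0.25)·(-2.25) + (-0.25)·(1.75) + (2.75)·(2.75)) / 3 = 12.75/3 = 4.25
  S[B,B] = ((-2.25)·(-2.25) + (-2.25)·(-2.25) + (1.75)·(1.75) + (2.75)·(2.75)) / 3 = 20.75/3 = 6.9167
  S = [[4.25, 4.25],
 [4.25, 6.9167]].

Step 3 — invert S. det(S) = 4.25·6.9167 - (4.25)² = 11.3333.
  S^{-1} = (1/det) · [[d, -b], [-b, a]] = [[0.6103, -0.375],
 [-0.375, 0.375]].

Step 4 — quadratic form (x̄ - mu_0)^T · S^{-1} · (x̄ - mu_0):
  S^{-1} · (x̄ - mu_0) = (1.1838, -1.125),
  (x̄ - mu_0)^T · [...] = (0.25)·(1.1838) + (-2.75)·(-1.125) = 3.3897.

Step 5 — scale by n: T² = 4 · 3.3897 = 13.5588.

T² ≈ 13.5588


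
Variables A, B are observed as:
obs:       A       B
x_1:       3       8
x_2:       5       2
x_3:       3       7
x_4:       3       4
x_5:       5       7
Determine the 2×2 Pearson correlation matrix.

Step 1 — column means:
  mean(A) = (3 + 5 + 3 + 3 + 5) / 5 = 19/5 = 3.8
  mean(B) = (8 + 2 + 7 + 4 + 7) / 5 = 28/5 = 5.6

Step 2 — sample variances and covariances s[i,j] = (1/(n-1)) · Σ_k (x_{k,i} - mean_i) · (x_{k,j} - mean_j), with n-1 = 4:
  s[A,A] = ((-0.8)·(-0.8) + (1.2)·(1.2) + (-0.8)·(-0.8) + (-0.8)·(-0.8) + (1.2)·(1.2)) / 4 = 4.8/4 = 1.2
  s[A,B] = ((-0.8)·(2.4) + (1.2)·(-3.6) + (-0.8)·(1.4) + (-0.8)·(-1.6) + (1.2)·(1.4)) / 4 = -4.4/4 = -1.1
  s[B,B] = ((2.4)·(2.4) + (-3.6)·(-3.6) + (1.4)·(1.4) + (-1.6)·(-1.6) + (1.4)·(1.4)) / 4 = 25.2/4 = 6.3
  Sample standard deviations s_i = √(s[i,i]):
  s(A) = √(1.2) = 1.0954
  s(B) = √(6.3) = 2.51

Step 3 — r_{ij} = s_{ij} / (s_i · s_j):
  r[A,A] = 1 (diagonal).
  r[A,B] = -1.1 / (1.0954 · 2.51) = -1.1 / 2.7495 = -0.4001
  r[B,B] = 1 (diagonal).

R is symmetric with unit diagonal. Assembling:

R = [[1, -0.4001],
 [-0.4001, 1]]


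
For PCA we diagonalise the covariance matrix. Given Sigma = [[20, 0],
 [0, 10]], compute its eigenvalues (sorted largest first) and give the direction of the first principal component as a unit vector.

Step 1 — characteristic polynomial of 2×2 Sigma:
  det(Sigma - λI) = λ² - trace · λ + det = 0.
  trace = 20 + 10 = 30, det = 20·10 - (0)² = 200.
Step 2 — discriminant:
  Δ = trace² - 4·det = 900 - 800 = 100.
Step 3 — eigenvalues:
  λ = (trace ± √Δ)/2 = (30 ± 10)/2,
  λ_1 = 20,  λ_2 = 10.

Step 4 — unit eigenvector for λ_1: Sigma is diagonal, so its eigenvectors are the coordinate axes. λ_1 = 20 is the diagonal entry on the first coordinate axis, hence
  v_1 = (1, 0) (||v_1|| = 1).

λ_1 = 20,  λ_2 = 10;  v_1 ≈ (1, 0)


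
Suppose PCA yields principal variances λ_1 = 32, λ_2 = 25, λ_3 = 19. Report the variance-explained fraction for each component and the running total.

Step 1 — total variance = trace(Sigma) = Σ λ_i = 32 + 25 + 19 = 76.

Step 2 — fraction explained by component i = λ_i / Σ λ:
  PC1: 32/76 = 0.4211
  PC2: 25/76 = 0.3289
  PC3: 19/76 = 0.25

Step 3 — cumulative fraction after k components = (λ_1 + ... + λ_k) / Σ λ:
  k = 1: 32/76 = 0.4211
  k = 2: (32 + 25)/76 = 57/76 = 0.75
  k = 3: (32 + 25 + 19)/76 = 76/76 = 1

Summary (fraction, with percent):

explained: PC1 0.4211 (42.11%), PC2 0.3289 (32.89%), PC3 0.25 (25%);  cumulative: 0.4211, 0.75, 1


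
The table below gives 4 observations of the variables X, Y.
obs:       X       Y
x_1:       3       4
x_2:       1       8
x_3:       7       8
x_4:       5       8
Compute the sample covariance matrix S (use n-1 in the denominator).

Step 1 — column means:
  mean(X) = (3 + 1 + 7 + 5) / 4 = 16/4 = 4
  mean(Y) = (4 + 8 + 8 + 8) / 4 = 28/4 = 7

Step 2 — sample covariance S[i,j] = (1/(n-1)) · Σ_k (x_{k,i} - mean_i) · (x_{k,j} - mean_j), with n-1 = 3.
  S[X,X] = ((-1)·(-1) + (-3)·(-3) + (3)·(3) + (1)·(1)) / 3 = 20/3 = 6.6667
  S[X,Y] = ((-1)·(-3) + (-3)·(1) + (3)·(1) + (1)·(1)) / 3 = 4/3 = 1.3333
  S[Y,Y] = ((-3)·(-3) + (1)·(1) + (1)·(1) + (1)·(1)) / 3 = 12/3 = 4

S is symmetric (S[j,i] = S[i,j]). Assembling:

S = [[6.6667, 1.3333],
 [1.3333, 4]]


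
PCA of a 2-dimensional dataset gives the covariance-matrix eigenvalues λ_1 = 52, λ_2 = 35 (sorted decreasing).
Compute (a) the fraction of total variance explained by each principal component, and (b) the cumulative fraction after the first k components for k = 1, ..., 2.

Step 1 — total variance = trace(Sigma) = Σ λ_i = 52 + 35 = 87.

Step 2 — fraction explained by component i = λ_i / Σ λ:
  PC1: 52/87 = 0.5977
  PC2: 35/87 = 0.4023

Step 3 — cumulative fraction after k components = (λ_1 + ... + λ_k) / Σ λ:
  k = 1: 52/87 = 0.5977
  k = 2: (52 + 35)/87 = 87/87 = 1

Summary (fraction, with percent):

explained: PC1 0.5977 (59.77%), PC2 0.4023 (40.23%);  cumulative: 0.5977, 1


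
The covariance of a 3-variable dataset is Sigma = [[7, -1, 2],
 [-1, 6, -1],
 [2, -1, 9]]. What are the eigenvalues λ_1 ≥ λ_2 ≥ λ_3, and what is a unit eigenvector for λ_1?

Step 1 — characteristic polynomial p(λ) = det(λI - Sigma) = λ³ - tr·λ² + c_1·λ - det, where tr = trace, c_1 = sum of the principal 2×2 minors, det = det(Sigma):
  tr = 7 + 6 + 9 = 22,
  c_1 = (7·6 - (-1)²) + (7·9 - (2)²) + (6·9 - (-1)²) = 41 + 59 + 53 = 153,
  det = 7·(6·9 - (-1)²) - (-1)·((-1)·9 - (-1)·(2)) + (2)·((-1)·(-1) - 6·(2)) = 7·(53) - (-1)·(-7) + (2)·(-11) = 342.
  So p(λ) = λ³ - 22λ² + 153λ - 342.
Step 2 — look for an integer root (rational root theorem: any rational root is an integer divisor of 342). Testing λ = 6:
  p(6) = 216 - 792 + 918 - 342 = 0  ✓
  Dividing out (λ - 6): p(λ) = (λ - 6)(λ² - 16λ + 57).
Step 3 — remaining eigenvalues from the quadratic λ² - 16λ + 57 = 0:
  Δ = 16² - 4·57 = 256 - 228 = 28,  λ = (16 ± √28)/2 = (16 ± 5.2915)/2 ≈ 10.6458 or 5.3542.
  Sorted: λ_1 = 10.6458,  λ_2 = 6,  λ_3 = 5.3542  (check: sum = 22 = tr ✓).

Step 4 — unit eigenvector for λ_1 ≈ 10.6458: v spans the null space of (Sigma - λ_1 I), whose rows are
  r_1 = (-3.6458, -1, 2),  r_2 = (-1, -4.6458, -1),  r_3 = (2, -1, -1.6458).
  v is orthogonal to every row, so take v ∝ r_1 × r_2 = ((-1)·(-1) - (2)·(-4.6458), (2)·(-1) - (-3.6458)·(-1), (-3.6458)·(-4.6458) - (-1)·(-1)) ≈ (10.2915, -5.6458, 15.9373).
  Let u = (10.2915, -5.6458, 15.9373).
  ||u|| = √((10.2915)² + (-5.6458)² + (15.9373)²) = √(391.7856) ≈ 19.7936,  v_1 = u/||u|| ≈ (0.5199, -0.2852, 0.8052) (||v_1|| = 1).

λ_1 = 10.6458,  λ_2 = 6,  λ_3 = 5.3542;  v_1 ≈ (0.5199, -0.2852, 0.8052)


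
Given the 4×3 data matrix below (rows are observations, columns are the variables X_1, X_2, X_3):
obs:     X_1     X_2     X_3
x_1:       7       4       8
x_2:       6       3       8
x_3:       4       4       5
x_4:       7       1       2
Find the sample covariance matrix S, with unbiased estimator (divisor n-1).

Step 1 — column means:
  mean(X_1) = (7 + 6 + 4 + 7) / 4 = 24/4 = 6
  mean(X_2) = (4 + 3 + 4 + 1) / 4 = 12/4 = 3
  mean(X_3) = (8 + 8 + 5 + 2) / 4 = 23/4 = 5.75

Step 2 — sample covariance S[i,j] = (1/(n-1)) · Σ_k (x_{k,i} - mean_i) · (x_{k,j} - mean_j), with n-1 = 3.
  S[X_1,X_1] = ((1)·(1) + (0)·(0) + (-2)·(-2) + (1)·(1)) / 3 = 6/3 = 2
  S[X_1,X_2] = ((1)·(1) + (0)·(0) + (-2)·(1) + (1)·(-2)) / 3 = -3/3 = -1
  S[X_1,X_3] = ((1)·(2.25) + (0)·(2.25) + (-2)·(-0.75) + (1)·(-3.75)) / 3 = 0/3 = 0
  S[X_2,X_2] = ((1)·(1) + (0)·(0) + (1)·(1) + (-2)·(-2)) / 3 = 6/3 = 2
  S[X_2,X_3] = ((1)·(2.25) + (0)·(2.25) + (1)·(-0.75) + (-2)·(-3.75)) / 3 = 9/3 = 3
  S[X_3,X_3] = ((2.25)·(2.25) + (2.25)·(2.25) + (-0.75)·(-0.75) + (-3.75)·(-3.75)) / 3 = 24.75/3 = 8.25

S is symmetric (S[j,i] = S[i,j]). Assembling:

S = [[2, -1, 0],
 [-1, 2, 3],
 [0, 3, 8.25]]


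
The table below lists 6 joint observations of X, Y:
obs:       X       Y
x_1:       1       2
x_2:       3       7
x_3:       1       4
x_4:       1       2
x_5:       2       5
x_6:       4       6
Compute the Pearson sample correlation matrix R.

Step 1 — column means:
  mean(X) = (1 + 3 + 1 + 1 + 2 + 4) / 6 = 12/6 = 2
  mean(Y) = (2 + 7 + 4 + 2 + 5 + 6) / 6 = 26/6 = 4.3333

Step 2 — sample variances and covariances s[i,j] = (1/(n-1)) · Σ_k (x_{k,i} - mean_i) · (x_{k,j} - mean_j), with n-1 = 5:
  s[X,X] = ((-1)·(-1) + (1)·(1) + (-1)·(-1) + (-1)·(-1) + (0)·(0) + (2)·(2)) / 5 = 8/5 = 1.6
  s[X,Y] = ((-1)·(-2.3333) + (1)·(2.6667) + (-1)·(-0.3333) + (-1)·(-2.3333) + (0)·(0.6667) + (2)·(1.6667)) / 5 = 11/5 = 2.2
  s[Y,Y] = ((-2.3333)·(-2.3333) + (2.6667)·(2.6667) + (-0.3333)·(-0.3333) + (-2.3333)·(-2.3333) + (0.6667)·(0.6667) + (1.6667)·(1.6667)) / 5 = 21.3333/5 = 4.2667
  Sample standard deviations s_i = √(s[i,i]):
  s(X) = √(1.6) = 1.2649
  s(Y) = √(4.2667) = 2.0656

Step 3 — r_{ij} = s_{ij} / (s_i · s_j):
  r[X,X] = 1 (diagonal).
  r[X,Y] = 2.2 / (1.2649 · 2.0656) = 2.2 / 2.6128 = 0.842
  r[Y,Y] = 1 (diagonal).

R is symmetric with unit diagonal. Assembling:

R = [[1, 0.842],
 [0.842, 1]]


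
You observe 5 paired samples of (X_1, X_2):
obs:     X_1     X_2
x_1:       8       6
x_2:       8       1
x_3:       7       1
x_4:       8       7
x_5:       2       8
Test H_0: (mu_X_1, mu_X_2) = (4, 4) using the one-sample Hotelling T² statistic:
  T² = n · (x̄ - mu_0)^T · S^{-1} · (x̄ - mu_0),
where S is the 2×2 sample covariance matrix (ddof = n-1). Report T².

Step 1 — sample mean vector:
  mean(X_1) = (8 + 8 + 7 + 8 + 2) / 5 = 33/5 = 6.6
  mean(X_2) = (6 + 1 + 1 + 7 + 8) / 5 = 23/5 = 4.6
  x̄ = (6.6, 4.6),  deviation x̄ - mu_0 = (6.6, 4.6) - (4, 4) = (2.6, 0.6).

Step 2 — sample covariance matrix, S[i,j] = (1/(n-1)) · Σ_k (x_{k,i} - mean_i) · (x_{k,j} - mean_j), divisor n-1 = 4:
  S[X_1,X_1] = ((1.4)·(1.4) + (1.4)·(1.4) + (0.4)·(0.4) + (1.4)·(1.4) + (-4.6)·(-4.6)) / 4 = 27.2/4 = 6.8
  S[X_1,X_2] = ((1.4)·(1.4) + (1.4)·(-3.6) + (0.4)·(-3.6) + (1.4)·(2.4) + (-4.6)·(3.4)) / 4 = -16.8/4 = -4.2
  S[X_2,X_2] = ((1.4)·(1.4) + (-3.6)·(-3.6) + (-3.6)·(-3.6) + (2.4)·(2.4) + (3.4)·(3.4)) / 4 = 45.2/4 = 11.3
  S = [[6.8, -4.2],
 [-4.2, 11.3]].

Step 3 — invert S. det(S) = 6.8·11.3 - (-4.2)² = 59.2.
  S^{-1} = (1/det) · [[d, -b], [-b, a]] = [[0.1909, 0.0709],
 [0.0709, 0.1149]].

Step 4 — quadratic form (x̄ - mu_0)^T · S^{-1} · (x̄ - mu_0):
  S^{-1} · (x̄ - mu_0) = (0.5389, 0.2534),
  (x̄ - mu_0)^T · [...] = (2.6)·(0.5389) + (0.6)·(0.2534) = 1.553.

Step 5 — scale by n: T² = 5 · 1.553 = 7.7652.

T² ≈ 7.7652


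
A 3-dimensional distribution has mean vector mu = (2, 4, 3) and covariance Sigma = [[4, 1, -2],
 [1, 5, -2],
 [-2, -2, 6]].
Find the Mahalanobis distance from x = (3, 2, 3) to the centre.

Step 1 — centre the observation: (x - mu) = (1, -2, 0).

Step 2 — invert Sigma (cofactor / det for 3×3, or solve directly):
  Sigma^{-1} = [[0.3023, -0.0233, 0.093],
 [-0.0233, 0.2326, 0.0698],
 [0.093, 0.0698, 0.2209]].

Step 3 — form the quadratic (x - mu)^T · Sigma^{-1} · (x - mu):
  Sigma^{-1} · (x - mu) = (0.3488, -0.4884, -0.0465).
  (x - mu)^T · [Sigma^{-1} · (x - mu)] = (1)·(0.3488) + (-2)·(-0.4884) + (0)·(-0.0465) = 1.3256.

Step 4 — take square root: d = √(1.3256) ≈ 1.1513.

d(x, mu) = √(1.3256) ≈ 1.1513


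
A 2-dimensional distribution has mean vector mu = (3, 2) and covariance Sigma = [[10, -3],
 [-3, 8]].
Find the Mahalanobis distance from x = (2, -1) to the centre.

Step 1 — centre the observation: (x - mu) = (-1, -3).

Step 2 — invert Sigma. det(Sigma) = 10·8 - (-3)² = 71.
  Sigma^{-1} = (1/det) · [[d, -b], [-b, a]] = [[0.1127, 0.0423],
 [0.0423, 0.1408]].

Step 3 — form the quadratic (x - mu)^T · Sigma^{-1} · (x - mu):
  Sigma^{-1} · (x - mu) = (-0.2394, -0.4648).
  (x - mu)^T · [Sigma^{-1} · (x - mu)] = (-1)·(-0.2394) + (-3)·(-0.4648) = 1.6338.

Step 4 — take square root: d = √(1.6338) ≈ 1.2782.

d(x, mu) = √(1.6338) ≈ 1.2782


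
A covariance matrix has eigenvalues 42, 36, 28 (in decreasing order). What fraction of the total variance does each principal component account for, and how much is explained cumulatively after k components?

Step 1 — total variance = trace(Sigma) = Σ λ_i = 42 + 36 + 28 = 106.

Step 2 — fraction explained by component i = λ_i / Σ λ:
  PC1: 42/106 = 0.3962
  PC2: 36/106 = 0.3396
  PC3: 28/106 = 0.2642

Step 3 — cumulative fraction after k components = (λ_1 + ... + λ_k) / Σ λ:
  k = 1: 42/106 = 0.3962
  k = 2: (42 + 36)/106 = 78/106 = 0.7358
  k = 3: (42 + 36 + 28)/106 = 106/106 = 1

Summary (fraction, with percent):

explained: PC1 0.3962 (39.62%), PC2 0.3396 (33.96%), PC3 0.2642 (26.42%);  cumulative: 0.3962, 0.7358, 1


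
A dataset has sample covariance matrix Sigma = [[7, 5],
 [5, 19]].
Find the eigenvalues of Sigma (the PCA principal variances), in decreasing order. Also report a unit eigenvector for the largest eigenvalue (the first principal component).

Step 1 — characteristic polynomial of 2×2 Sigma:
  det(Sigma - λI) = λ² - trace · λ + det = 0.
  trace = 7 + 19 = 26, det = 7·19 - (5)² = 108.
Step 2 — discriminant:
  Δ = trace² - 4·det = 676 - 432 = 244.
Step 3 — eigenvalues:
  λ = (trace ± √Δ)/2 = (26 ± 15.6205)/2,
  λ_1 = 20.8102,  λ_2 = 5.1898.

Step 4 — unit eigenvector for λ_1: solve (Sigma - λ_1 I)v = 0. First row:
  (7 - 20.8102)·v_x + (5)·v_y = 0, i.e. (-13.8102)·v_x + (5)·v_y = 0,
  so v ∝ (b, λ_1 - a) = (5, 13.8102) = u.
  ||u|| = √((5)² + (13.8102)²) = √(215.723) ≈ 14.6875,
  v_1 = u/||u|| ≈ (0.3404, 0.9403) (||v_1|| = 1).

λ_1 = 20.8102,  λ_2 = 5.1898;  v_1 ≈ (0.3404, 0.9403)


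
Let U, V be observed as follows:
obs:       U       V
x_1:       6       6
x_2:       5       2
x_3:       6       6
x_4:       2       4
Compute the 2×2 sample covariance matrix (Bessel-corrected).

Step 1 — column means:
  mean(U) = (6 + 5 + 6 + 2) / 4 = 19/4 = 4.75
  mean(V) = (6 + 2 + 6 + 4) / 4 = 18/4 = 4.5

Step 2 — sample covariance S[i,j] = (1/(n-1)) · Σ_k (x_{k,i} - mean_i) · (x_{k,j} - mean_j), with n-1 = 3.
  S[U,U] = ((1.25)·(1.25) + (0.25)·(0.25) + (1.25)·(1.25) + (-2.75)·(-2.75)) / 3 = 10.75/3 = 3.5833
  S[U,V] = ((1.25)·(1.5) + (0.25)·(-2.5) + (1.25)·(1.5) + (-2.75)·(-0.5)) / 3 = 4.5/3 = 1.5
  S[V,V] = ((1.5)·(1.5) + (-2.5)·(-2.5) + (1.5)·(1.5) + (-0.5)·(-0.5)) / 3 = 11/3 = 3.6667

S is symmetric (S[j,i] = S[i,j]). Assembling:

S = [[3.5833, 1.5],
 [1.5, 3.6667]]


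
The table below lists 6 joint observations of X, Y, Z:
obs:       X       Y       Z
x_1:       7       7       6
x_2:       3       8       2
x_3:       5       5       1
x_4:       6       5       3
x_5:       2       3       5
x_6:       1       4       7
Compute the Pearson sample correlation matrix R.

Step 1 — column means:
  mean(X) = (7 + 3 + 5 + 6 + 2 + 1) / 6 = 24/6 = 4
  mean(Y) = (7 + 8 + 5 + 5 + 3 + 4) / 6 = 32/6 = 5.3333
  mean(Z) = (6 + 2 + 1 + 3 + 5 + 7) / 6 = 24/6 = 4

Step 2 — sample variances and covariances s[i,j] = (1/(n-1)) · Σ_k (x_{k,i} - mean_i) · (x_{k,j} - mean_j), with n-1 = 5:
  s[X,X] = ((3)·(3) + (-1)·(-1) + (1)·(1) + (2)·(2) + (-2)·(-2) + (-3)·(-3)) / 5 = 28/5 = 5.6
  s[X,Y] = ((3)·(1.6667) + (-1)·(2.6667) + (1)·(-0.3333) + (2)·(-0.3333) + (-2)·(-2.3333) + (-3)·(-1.3333)) / 5 = 10/5 = 2
  s[X,Z] = ((3)·(2) + (-1)·(-2) + (1)·(-3) + (2)·(-1) + (-2)·(1) + (-3)·(3)) / 5 = -8/5 = -1.6
  s[Y,Y] = ((1.6667)·(1.6667) + (2.6667)·(2.6667) + (-0.3333)·(-0.3333) + (-0.3333)·(-0.3333) + (-2.3333)·(-2.3333) + (-1.3333)·(-1.3333)) / 5 = 17.3333/5 = 3.4667
  s[Y,Z] = ((1.6667)·(2) + (2.6667)·(-2) + (-0.3333)·(-3) + (-0.3333)·(-1) + (-2.3333)·(1) + (-1.3333)·(3)) / 5 = -7/5 = -1.4
  s[Z,Z] = ((2)·(2) + (-2)·(-2) + (-3)·(-3) + (-1)·(-1) + (1)·(1) + (3)·(3)) / 5 = 28/5 = 5.6
  Sample standard deviations s_i = √(s[i,i]):
  s(X) = √(5.6) = 2.3664
  s(Y) = √(3.4667) = 1.8619
  s(Z) = √(5.6) = 2.3664

Step 3 — r_{ij} = s_{ij} / (s_i · s_j):
  r[X,X] = 1 (diagonal).
  r[X,Y] = 2 / (2.3664 · 1.8619) = 2 / 4.4061 = 0.4539
  r[X,Z] = -1.6 / (2.3664 · 2.3664) = -1.6 / 5.6 = -0.2857
  r[Y,Y] = 1 (diagonal).
  r[Y,Z] = -1.4 / (1.8619 · 2.3664) = -1.4 / 4.4061 = -0.3177
  r[Z,Z] = 1 (diagonal).

R is symmetric with unit diagonal. Assembling:

R = [[1, 0.4539, -0.2857],
 [0.4539, 1, -0.3177],
 [-0.2857, -0.3177, 1]]


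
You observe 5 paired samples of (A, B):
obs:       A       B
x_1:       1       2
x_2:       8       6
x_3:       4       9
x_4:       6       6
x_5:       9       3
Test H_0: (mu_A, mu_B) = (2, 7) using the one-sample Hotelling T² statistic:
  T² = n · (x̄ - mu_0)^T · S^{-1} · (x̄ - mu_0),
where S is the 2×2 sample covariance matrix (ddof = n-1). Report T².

Step 1 — sample mean vector:
  mean(A) = (1 + 8 + 4 + 6 + 9) / 5 = 28/5 = 5.6
  mean(B) = (2 + 6 + 9 + 6 + 3) / 5 = 26/5 = 5.2
  x̄ = (5.6, 5.2),  deviation x̄ - mu_0 = (5.6, 5.2) - (2, 7) = (3.6, -1.8).

Step 2 — sample covariance matrix, S[i,j] = (1/(n-1)) · Σ_k (x_{k,i} - mean_i) · (x_{k,j} - mean_j), divisor n-1 = 4:
  S[A,A] = ((-4.6)·(-4.6) + (2.4)·(2.4) + (-1.6)·(-1.6) + (0.4)·(0.4) + (3.4)·(3.4)) / 4 = 41.2/4 = 10.3
  S[A,B] = ((-4.6)·(-3.2) + (2.4)·(0.8) + (-1.6)·(3.8) + (0.4)·(0.8) + (3.4)·(-2.2)) / 4 = 3.4/4 = 0.85
  S[B,B] = ((-3.2)·(-3.2) + (0.8)·(0.8) + (3.8)·(3.8) + (0.8)·(0.8) + (-2.2)·(-2.2)) / 4 = 30.8/4 = 7.7
  S = [[10.3, 0.85],
 [0.85, 7.7]].

Step 3 — invert S. det(S) = 10.3·7.7 - (0.85)² = 78.5875.
  S^{-1} = (1/det) · [[d, -b], [-b, a]] = [[0.098, -0.0108],
 [-0.0108, 0.1311]].

Step 4 — quadratic form (x̄ - mu_0)^T · S^{-1} · (x̄ - mu_0):
  S^{-1} · (x̄ - mu_0) = (0.3722, -0.2749),
  (x̄ - mu_0)^T · [...] = (3.6)·(0.3722) + (-1.8)·(-0.2749) = 1.8346.

Step 5 — scale by n: T² = 5 · 1.8346 = 9.1732.

T² ≈ 9.1732


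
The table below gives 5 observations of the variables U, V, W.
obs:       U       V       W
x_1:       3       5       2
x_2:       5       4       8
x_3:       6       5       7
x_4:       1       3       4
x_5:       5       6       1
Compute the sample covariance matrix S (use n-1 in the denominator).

Step 1 — column means:
  mean(U) = (3 + 5 + 6 + 1 + 5) / 5 = 20/5 = 4
  mean(V) = (5 + 4 + 5 + 3 + 6) / 5 = 23/5 = 4.6
  mean(W) = (2 + 8 + 7 + 4 + 1) / 5 = 22/5 = 4.4

Step 2 — sample covariance S[i,j] = (1/(n-1)) · Σ_k (x_{k,i} - mean_i) · (x_{k,j} - mean_j), with n-1 = 4.
  S[U,U] = ((-1)·(-1) + (1)·(1) + (2)·(2) + (-3)·(-3) + (1)·(1)) / 4 = 16/4 = 4
  S[U,V] = ((-1)·(0.4) + (1)·(-0.6) + (2)·(0.4) + (-3)·(-1.6) + (1)·(1.4)) / 4 = 6/4 = 1.5
  S[U,W] = ((-1)·(-2.4) + (1)·(3.6) + (2)·(2.6) + (-3)·(-0.4) + (1)·(-3.4)) / 4 = 9/4 = 2.25
  S[V,V] = ((0.4)·(0.4) + (-0.6)·(-0.6) + (0.4)·(0.4) + (-1.6)·(-1.6) + (1.4)·(1.4)) / 4 = 5.2/4 = 1.3
  S[V,W] = ((0.4)·(-2.4) + (-0.6)·(3.6) + (0.4)·(2.6) + (-1.6)·(-0.4) + (1.4)·(-3.4)) / 4 = -6.2/4 = -1.55
  S[W,W] = ((-2.4)·(-2.4) + (3.6)·(3.6) + (2.6)·(2.6) + (-0.4)·(-0.4) + (-3.4)·(-3.4)) / 4 = 37.2/4 = 9.3

S is symmetric (S[j,i] = S[i,j]). Assembling:

S = [[4, 1.5, 2.25],
 [1.5, 1.3, -1.55],
 [2.25, -1.55, 9.3]]


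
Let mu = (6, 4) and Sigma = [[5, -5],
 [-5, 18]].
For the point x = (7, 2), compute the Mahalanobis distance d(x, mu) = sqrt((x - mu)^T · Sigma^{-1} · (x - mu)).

Step 1 — centre the observation: (x - mu) = (1, -2).

Step 2 — invert Sigma. det(Sigma) = 5·18 - (-5)² = 65.
  Sigma^{-1} = (1/det) · [[d, -b], [-b, a]] = [[0.2769, 0.0769],
 [0.0769, 0.0769]].

Step 3 — form the quadratic (x - mu)^T · Sigma^{-1} · (x - mu):
  Sigma^{-1} · (x - mu) = (0.1231, -0.0769).
  (x - mu)^T · [Sigma^{-1} · (x - mu)] = (1)·(0.1231) + (-2)·(-0.0769) = 0.2769.

Step 4 — take square root: d = √(0.2769) ≈ 0.5262.

d(x, mu) = √(0.2769) ≈ 0.5262


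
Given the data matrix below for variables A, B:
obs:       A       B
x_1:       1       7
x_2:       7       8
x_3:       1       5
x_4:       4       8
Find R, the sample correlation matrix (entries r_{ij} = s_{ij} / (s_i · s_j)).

Step 1 — column means:
  mean(A) = (1 + 7 + 1 + 4) / 4 = 13/4 = 3.25
  mean(B) = (7 + 8 + 5 + 8) / 4 = 28/4 = 7

Step 2 — sample variances and covariances s[i,j] = (1/(n-1)) · Σ_k (x_{k,i} - mean_i) · (x_{k,j} - mean_j), with n-1 = 3:
  s[A,A] = ((-2.25)·(-2.25) + (3.75)·(3.75) + (-2.25)·(-2.25) + (0.75)·(0.75)) / 3 = 24.75/3 = 8.25
  s[A,B] = ((-2.25)·(0) + (3.75)·(1) + (-2.25)·(-2) + (0.75)·(1)) / 3 = 9/3 = 3
  s[B,B] = ((0)·(0) + (1)·(1) + (-2)·(-2) + (1)·(1)) / 3 = 6/3 = 2
  Sample standard deviations s_i = √(s[i,i]):
  s(A) = √(8.25) = 2.8723
  s(B) = √(2) = 1.4142

Step 3 — r_{ij} = s_{ij} / (s_i · s_j):
  r[A,A] = 1 (diagonal).
  r[A,B] = 3 / (2.8723 · 1.4142) = 3 / 4.062 = 0.7385
  r[B,B] = 1 (diagonal).

R is symmetric with unit diagonal. Assembling:

R = [[1, 0.7385],
 [0.7385, 1]]


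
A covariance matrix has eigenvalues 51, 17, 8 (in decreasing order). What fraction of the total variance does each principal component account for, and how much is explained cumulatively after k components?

Step 1 — total variance = trace(Sigma) = Σ λ_i = 51 + 17 + 8 = 76.

Step 2 — fraction explained by component i = λ_i / Σ λ:
  PC1: 51/76 = 0.6711
  PC2: 17/76 = 0.2237
  PC3: 8/76 = 0.1053

Step 3 — cumulative fraction after k components = (λ_1 + ... + λ_k) / Σ λ:
  k = 1: 51/76 = 0.6711
  k = 2: (51 + 17)/76 = 68/76 = 0.8947
  k = 3: (51 + 17 + 8)/76 = 76/76 = 1

Summary (fraction, with percent):

explained: PC1 0.6711 (67.11%), PC2 0.2237 (22.37%), PC3 0.1053 (10.53%);  cumulative: 0.6711, 0.8947, 1


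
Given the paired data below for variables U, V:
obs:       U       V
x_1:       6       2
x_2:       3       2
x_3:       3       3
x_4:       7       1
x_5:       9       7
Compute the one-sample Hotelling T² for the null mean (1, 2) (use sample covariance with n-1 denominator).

Step 1 — sample mean vector:
  mean(U) = (6 + 3 + 3 + 7 + 9) / 5 = 28/5 = 5.6
  mean(V) = (2 + 2 + 3 + 1 + 7) / 5 = 15/5 = 3
  x̄ = (5.6, 3),  deviation x̄ - mu_0 = (5.6, 3) - (1, 2) = (4.6, 1).

Step 2 — sample covariance matrix, S[i,j] = (1/(n-1)) · Σ_k (x_{k,i} - mean_i) · (x_{k,j} - mean_j), divisor n-1 = 4:
  S[U,U] = ((0.4)·(0.4) + (-2.6)·(-2.6) + (-2.6)·(-2.6) + (1.4)·(1.4) + (3.4)·(3.4)) / 4 = 27.2/4 = 6.8
  S[U,V] = ((0.4)·(-1) + (-2.6)·(-1) + (-2.6)·(0) + (1.4)·(-2) + (3.4)·(4)) / 4 = 13/4 = 3.25
  S[V,V] = ((-1)·(-1) + (-1)·(-1) + (0)·(0) + (-2)·(-2) + (4)·(4)) / 4 = 22/4 = 5.5
  S = [[6.8, 3.25],
 [3.25, 5.5]].

Step 3 — invert S. det(S) = 6.8·5.5 - (3.25)² = 26.8375.
  S^{-1} = (1/det) · [[d, -b], [-b, a]] = [[0.2049, -0.1211],
 [-0.1211, 0.2534]].

Step 4 — quadratic form (x̄ - mu_0)^T · S^{-1} · (x̄ - mu_0):
  S^{-1} · (x̄ - mu_0) = (0.8216, -0.3037),
  (x̄ - mu_0)^T · [...] = (4.6)·(0.8216) + (1)·(-0.3037) = 3.4757.

Step 5 — scale by n: T² = 5 · 3.4757 = 17.3787.

T² ≈ 17.3787


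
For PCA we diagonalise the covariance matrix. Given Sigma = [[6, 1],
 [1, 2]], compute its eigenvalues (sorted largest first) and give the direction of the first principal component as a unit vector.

Step 1 — characteristic polynomial of 2×2 Sigma:
  det(Sigma - λI) = λ² - trace · λ + det = 0.
  trace = 6 + 2 = 8, det = 6·2 - (1)² = 11.
Step 2 — discriminant:
  Δ = trace² - 4·det = 64 - 44 = 20.
Step 3 — eigenvalues:
  λ = (trace ± √Δ)/2 = (8 ± 4.4721)/2,
  λ_1 = 6.2361,  λ_2 = 1.7639.

Step 4 — unit eigenvector for λ_1: solve (Sigma - λ_1 I)v = 0. First row:
  (6 - 6.2361)·v_x + (1)·v_y = 0, i.e. (-0.2361)·v_x + (1)·v_y = 0,
  so v ∝ (b, λ_1 - a) = (1, 0.2361) = u.
  ||u|| = √((1)² + (0.2361)²) = √(1.0557) ≈ 1.0275,
  v_1 = u/||u|| ≈ (0.9732, 0.2298) (||v_1|| = 1).

λ_1 = 6.2361,  λ_2 = 1.7639;  v_1 ≈ (0.9732, 0.2298)


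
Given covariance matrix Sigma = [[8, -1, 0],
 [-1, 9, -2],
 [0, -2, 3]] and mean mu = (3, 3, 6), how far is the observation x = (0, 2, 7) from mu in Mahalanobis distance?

Step 1 — centre the observation: (x - mu) = (-3, -1, 1).

Step 2 — invert Sigma (cofactor / det for 3×3, or solve directly):
  Sigma^{-1} = [[0.1271, 0.0166, 0.011],
 [0.0166, 0.1326, 0.0884],
 [0.011, 0.0884, 0.3923]].

Step 3 — form the quadratic (x - mu)^T · Sigma^{-1} · (x - mu):
  Sigma^{-1} · (x - mu) = (-0.3867, -0.0939, 0.2707).
  (x - mu)^T · [Sigma^{-1} · (x - mu)] = (-3)·(-0.3867) + (-1)·(-0.0939) + (1)·(0.2707) = 1.5249.

Step 4 — take square root: d = √(1.5249) ≈ 1.2349.

d(x, mu) = √(1.5249) ≈ 1.2349


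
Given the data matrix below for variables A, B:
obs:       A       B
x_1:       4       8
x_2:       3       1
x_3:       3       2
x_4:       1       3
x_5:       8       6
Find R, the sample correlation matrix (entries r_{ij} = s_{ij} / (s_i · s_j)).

Step 1 — column means:
  mean(A) = (4 + 3 + 3 + 1 + 8) / 5 = 19/5 = 3.8
  mean(B) = (8 + 1 + 2 + 3 + 6) / 5 = 20/5 = 4

Step 2 — sample variances and covariances s[i,j] = (1/(n-1)) · Σ_k (x_{k,i} - mean_i) · (x_{k,j} - mean_j), with n-1 = 4:
  s[A,A] = ((0.2)·(0.2) + (-0.8)·(-0.8) + (-0.8)·(-0.8) + (-2.8)·(-2.8) + (4.2)·(4.2)) / 4 = 26.8/4 = 6.7
  s[A,B] = ((0.2)·(4) + (-0.8)·(-3) + (-0.8)·(-2) + (-2.8)·(-1) + (4.2)·(2)) / 4 = 16/4 = 4
  s[B,B] = ((4)·(4) + (-3)·(-3) + (-2)·(-2) + (-1)·(-1) + (2)·(2)) / 4 = 34/4 = 8.5
  Sample standard deviations s_i = √(s[i,i]):
  s(A) = √(6.7) = 2.5884
  s(B) = √(8.5) = 2.9155

Step 3 — r_{ij} = s_{ij} / (s_i · s_j):
  r[A,A] = 1 (diagonal).
  r[A,B] = 4 / (2.5884 · 2.9155) = 4 / 7.5465 = 0.53
  r[B,B] = 1 (diagonal).

R is symmetric with unit diagonal. Assembling:

R = [[1, 0.53],
 [0.53, 1]]


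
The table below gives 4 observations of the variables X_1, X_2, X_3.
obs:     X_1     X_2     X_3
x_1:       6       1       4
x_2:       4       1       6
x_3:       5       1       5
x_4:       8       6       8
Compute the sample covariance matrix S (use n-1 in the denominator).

Step 1 — column means:
  mean(X_1) = (6 + 4 + 5 + 8) / 4 = 23/4 = 5.75
  mean(X_2) = (1 + 1 + 1 + 6) / 4 = 9/4 = 2.25
  mean(X_3) = (4 + 6 + 5 + 8) / 4 = 23/4 = 5.75

Step 2 — sample covariance S[i,j] = (1/(n-1)) · Σ_k (x_{k,i} - mean_i) · (x_{k,j} - mean_j), with n-1 = 3.
  S[X_1,X_1] = ((0.25)·(0.25) + (-1.75)·(-1.75) + (-0.75)·(-0.75) + (2.25)·(2.25)) / 3 = 8.75/3 = 2.9167
  S[X_1,X_2] = ((0.25)·(-1.25) + (-1.75)·(-1.25) + (-0.75)·(-1.25) + (2.25)·(3.75)) / 3 = 11.25/3 = 3.75
  S[X_1,X_3] = ((0.25)·(-1.75) + (-1.75)·(0.25) + (-0.75)·(-0.75) + (2.25)·(2.25)) / 3 = 4.75/3 = 1.5833
  S[X_2,X_2] = ((-1.25)·(-1.25) + (-1.25)·(-1.25) + (-1.25)·(-1.25) + (3.75)·(3.75)) / 3 = 18.75/3 = 6.25
  S[X_2,X_3] = ((-1.25)·(-1.75) + (-1.25)·(0.25) + (-1.25)·(-0.75) + (3.75)·(2.25)) / 3 = 11.25/3 = 3.75
  S[X_3,X_3] = ((-1.75)·(-1.75) + (0.25)·(0.25) + (-0.75)·(-0.75) + (2.25)·(2.25)) / 3 = 8.75/3 = 2.9167

S is symmetric (S[j,i] = S[i,j]). Assembling:

S = [[2.9167, 3.75, 1.5833],
 [3.75, 6.25, 3.75],
 [1.5833, 3.75, 2.9167]]


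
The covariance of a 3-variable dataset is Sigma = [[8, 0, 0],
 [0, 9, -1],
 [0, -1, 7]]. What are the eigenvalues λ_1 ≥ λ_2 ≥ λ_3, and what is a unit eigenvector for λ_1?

Step 1 — characteristic polynomial p(λ) = det(λI - Sigma) = λ³ - tr·λ² + c_1·λ - det, where tr = trace, c_1 = sum of the principal 2×2 minors, det = det(Sigma):
  tr = 8 + 9 + 7 = 24,
  c_1 = (8·9 - (0)²) + (8·7 - (0)²) + (9·7 - (-1)²) = 72 + 56 + 62 = 190,
  det = 8·(9·7 - (-1)²) - (0)·((0)·7 - (-1)·(0)) + (0)·((0)·(-1) - 9·(0)) = 8·(62) - (0)·(0) + (0)·(0) = 496.
  So p(λ) = λ³ - 24λ² + 190λ - 496.
Step 2 — look for an integer root (rational root theorem: any rational root is an integer divisor of 496). Testing λ = 8:
  p(8) = 512 - 1536 + 1520 - 496 = 0  ✓
  Dividing out (λ - 8): p(λ) = (λ - 8)(λ² - 16λ + 62).
Step 3 — remaining eigenvalues from the quadratic λ² - 16λ + 62 = 0:
  Δ = 16² - 4·62 = 256 - 248 = 8,  λ = (16 ± √8)/2 = (16 ± 2.8284)/2 ≈ 9.4142 or 6.5858.
  Sorted: λ_1 = 9.4142,  λ_2 = 8,  λ_3 = 6.5858  (check: sum = 24 = tr ✓).

Step 4 — unit eigenvector for λ_1 ≈ 9.4142: v spans the null space of (Sigma - λ_1 I), whose rows are
  r_1 = (-1.4142, 0, 0),  r_2 = (0, -0.4142, -1),  r_3 = (0, -1, -2.4142).
  v is orthogonal to every row, so take v ∝ r_1 × r_2 = ((0)·(-1) - (0)·(-0.4142), (0)·(0) - (-1.4142)·(-1), (-1.4142)·(-0.4142) - (0)·(0)) ≈ (0, -1.4142, 0.5858).
  Rescale (multiply by -1 so the first nonzero entry is positive): u = (0, 1.4142, -0.5858).
  ||u|| = √((0)² + (1.4142)² + (-0.5858)²) = √(2.3431) ≈ 1.5307,  v_1 = u/||u|| ≈ (0, 0.9239, -0.3827) (||v_1|| = 1).

λ_1 = 9.4142,  λ_2 = 8,  λ_3 = 6.5858;  v_1 ≈ (0, 0.9239, -0.3827)


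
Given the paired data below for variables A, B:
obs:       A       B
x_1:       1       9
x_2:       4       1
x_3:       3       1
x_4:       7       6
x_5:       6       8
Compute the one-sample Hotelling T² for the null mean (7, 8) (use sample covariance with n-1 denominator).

Step 1 — sample mean vector:
  mean(A) = (1 + 4 + 3 + 7 + 6) / 5 = 21/5 = 4.2
  mean(B) = (9 + 1 + 1 + 6 + 8) / 5 = 25/5 = 5
  x̄ = (4.2, 5),  deviation x̄ - mu_0 = (4.2, 5) - (7, 8) = (-2.8, -3).

Step 2 — sample covariance matrix, S[i,j] = (1/(n-1)) · Σ_k (x_{k,i} - mean_i) · (x_{k,j} - mean_j), divisor n-1 = 4:
  S[A,A] = ((-3.2)·(-3.2) + (-0.2)·(-0.2) + (-1.2)·(-1.2) + (2.8)·(2.8) + (1.8)·(1.8)) / 4 = 22.8/4 = 5.7
  S[A,B] = ((-3.2)·(4) + (-0.2)·(-4) + (-1.2)·(-4) + (2.8)·(1) + (1.8)·(3)) / 4 = 1/4 = 0.25
  S[B,B] = ((4)·(4) + (-4)·(-4) + (-4)·(-4) + (1)·(1) + (3)·(3)) / 4 = 58/4 = 14.5
  S = [[5.7, 0.25],
 [0.25, 14.5]].

Step 3 — invert S. det(S) = 5.7·14.5 - (0.25)² = 82.5875.
  S^{-1} = (1/det) · [[d, -b], [-b, a]] = [[0.1756, -0.003],
 [-0.003, 0.069]].

Step 4 — quadratic form (x̄ - mu_0)^T · S^{-1} · (x̄ - mu_0):
  S^{-1} · (x̄ - mu_0) = (-0.4825, -0.1986),
  (x̄ - mu_0)^T · [...] = (-2.8)·(-0.4825) + (-3)·(-0.1986) = 1.9468.

Step 5 — scale by n: T² = 5 · 1.9468 = 9.7339.

T² ≈ 9.7339


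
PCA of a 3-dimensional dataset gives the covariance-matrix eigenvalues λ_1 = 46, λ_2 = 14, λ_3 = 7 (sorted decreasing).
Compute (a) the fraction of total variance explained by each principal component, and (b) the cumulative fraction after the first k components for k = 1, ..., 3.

Step 1 — total variance = trace(Sigma) = Σ λ_i = 46 + 14 + 7 = 67.

Step 2 — fraction explained by component i = λ_i / Σ λ:
  PC1: 46/67 = 0.6866
  PC2: 14/67 = 0.209
  PC3: 7/67 = 0.1045

Step 3 — cumulative fraction after k components = (λ_1 + ... + λ_k) / Σ λ:
  k = 1: 46/67 = 0.6866
  k = 2: (46 + 14)/67 = 60/67 = 0.8955
  k = 3: (46 + 14 + 7)/67 = 67/67 = 1

Summary (fraction, with percent):

explained: PC1 0.6866 (68.66%), PC2 0.209 (20.9%), PC3 0.1045 (10.45%);  cumulative: 0.6866, 0.8955, 1


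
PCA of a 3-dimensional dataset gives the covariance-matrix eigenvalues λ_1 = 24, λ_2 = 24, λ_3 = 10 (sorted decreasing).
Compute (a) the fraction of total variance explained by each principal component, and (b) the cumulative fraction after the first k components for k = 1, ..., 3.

Step 1 — total variance = trace(Sigma) = Σ λ_i = 24 + 24 + 10 = 58.

Step 2 — fraction explained by component i = λ_i / Σ λ:
  PC1: 24/58 = 0.4138
  PC2: 24/58 = 0.4138
  PC3: 10/58 = 0.1724

Step 3 — cumulative fraction after k components = (λ_1 + ... + λ_k) / Σ λ:
  k = 1: 24/58 = 0.4138
  k = 2: (24 + 24)/58 = 48/58 = 0.8276
  k = 3: (24 + 24 + 10)/58 = 58/58 = 1

Summary (fraction, with percent):

explained: PC1 0.4138 (41.38%), PC2 0.4138 (41.38%), PC3 0.1724 (17.24%);  cumulative: 0.4138, 0.8276, 1


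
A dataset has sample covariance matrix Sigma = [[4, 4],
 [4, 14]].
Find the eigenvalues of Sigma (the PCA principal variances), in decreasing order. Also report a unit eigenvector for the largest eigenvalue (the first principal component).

Step 1 — characteristic polynomial of 2×2 Sigma:
  det(Sigma - λI) = λ² - trace · λ + det = 0.
  trace = 4 + 14 = 18, det = 4·14 - (4)² = 40.
Step 2 — discriminant:
  Δ = trace² - 4·det = 324 - 160 = 164.
Step 3 — eigenvalues:
  λ = (trace ± √Δ)/2 = (18 ± 12.8062)/2,
  λ_1 = 15.4031,  λ_2 = 2.5969.

Step 4 — unit eigenvector for λ_1: solve (Sigma - λ_1 I)v = 0. First row:
  (4 - 15.4031)·v_x + (4)·v_y = 0, i.e. (-11.4031)·v_x + (4)·v_y = 0,
  so v ∝ (b, λ_1 - a) = (4, 11.4031) = u.
  ||u|| = √((4)² + (11.4031)²) = √(146.0312) ≈ 12.0843,
  v_1 = u/||u|| ≈ (0.331, 0.9436) (||v_1|| = 1).

λ_1 = 15.4031,  λ_2 = 2.5969;  v_1 ≈ (0.331, 0.9436)


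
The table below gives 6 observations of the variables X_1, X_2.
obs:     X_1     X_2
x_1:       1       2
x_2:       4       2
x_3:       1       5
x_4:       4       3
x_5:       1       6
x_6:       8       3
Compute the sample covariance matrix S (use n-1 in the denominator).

Step 1 — column means:
  mean(X_1) = (1 + 4 + 1 + 4 + 1 + 8) / 6 = 19/6 = 3.1667
  mean(X_2) = (2 + 2 + 5 + 3 + 6 + 3) / 6 = 21/6 = 3.5

Step 2 — sample covariance S[i,j] = (1/(n-1)) · Σ_k (x_{k,i} - mean_i) · (x_{k,j} - mean_j), with n-1 = 5.
  S[X_1,X_1] = ((-2.1667)·(-2.1667) + (0.8333)·(0.8333) + (-2.1667)·(-2.1667) + (0.8333)·(0.8333) + (-2.1667)·(-2.1667) + (4.8333)·(4.8333)) / 5 = 38.8333/5 = 7.7667
  S[X_1,X_2] = ((-2.1667)·(-1.5) + (0.8333)·(-1.5) + (-2.1667)·(1.5) + (0.8333)·(-0.5) + (-2.1667)·(2.5) + (4.8333)·(-0.5)) / 5 = -9.5/5 = -1.9
  S[X_2,X_2] = ((-1.5)·(-1.5) + (-1.5)·(-1.5) + (1.5)·(1.5) + (-0.5)·(-0.5) + (2.5)·(2.5) + (-0.5)·(-0.5)) / 5 = 13.5/5 = 2.7

S is symmetric (S[j,i] = S[i,j]). Assembling:

S = [[7.7667, -1.9],
 [-1.9, 2.7]]


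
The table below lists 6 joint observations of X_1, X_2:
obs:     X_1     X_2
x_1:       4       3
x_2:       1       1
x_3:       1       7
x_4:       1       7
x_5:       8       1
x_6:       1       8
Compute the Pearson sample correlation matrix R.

Step 1 — column means:
  mean(X_1) = (4 + 1 + 1 + 1 + 8 + 1) / 6 = 16/6 = 2.6667
  mean(X_2) = (3 + 1 + 7 + 7 + 1 + 8) / 6 = 27/6 = 4.5

Step 2 — sample variances and covariances s[i,j] = (1/(n-1)) · Σ_k (x_{k,i} - mean_i) · (x_{k,j} - mean_j), with n-1 = 5:
  s[X_1,X_1] = ((1.3333)·(1.3333) + (-1.6667)·(-1.6667) + (-1.6667)·(-1.6667) + (-1.6667)·(-1.6667) + (5.3333)·(5.3333) + (-1.6667)·(-1.6667)) / 5 = 41.3333/5 = 8.2667
  s[X_1,X_2] = ((1.3333)·(-1.5) + (-1.6667)·(-3.5) + (-1.6667)·(2.5) + (-1.6667)·(2.5) + (5.3333)·(-3.5) + (-1.6667)·(3.5)) / 5 = -29/5 = -5.8
  s[X_2,X_2] = ((-1.5)·(-1.5) + (-3.5)·(-3.5) + (2.5)·(2.5) + (2.5)·(2.5) + (-3.5)·(-3.5) + (3.5)·(3.5)) / 5 = 51.5/5 = 10.3
  Sample standard deviations s_i = √(s[i,i]):
  s(X_1) = √(8.2667) = 2.8752
  s(X_2) = √(10.3) = 3.2094

Step 3 — r_{ij} = s_{ij} / (s_i · s_j):
  r[X_1,X_1] = 1 (diagonal).
  r[X_1,X_2] = -5.8 / (2.8752 · 3.2094) = -5.8 / 9.2275 = -0.6286
  r[X_2,X_2] = 1 (diagonal).

R is symmetric with unit diagonal. Assembling:

R = [[1, -0.6286],
 [-0.6286, 1]]


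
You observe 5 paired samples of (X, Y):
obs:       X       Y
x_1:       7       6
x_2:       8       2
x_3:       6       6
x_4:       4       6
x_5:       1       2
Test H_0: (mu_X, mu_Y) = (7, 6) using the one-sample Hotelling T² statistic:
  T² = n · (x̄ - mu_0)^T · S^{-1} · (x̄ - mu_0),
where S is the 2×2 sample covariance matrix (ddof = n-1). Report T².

Step 1 — sample mean vector:
  mean(X) = (7 + 8 + 6 + 4 + 1) / 5 = 26/5 = 5.2
  mean(Y) = (6 + 2 + 6 + 6 + 2) / 5 = 22/5 = 4.4
  x̄ = (5.2, 4.4),  deviation x̄ - mu_0 = (5.2, 4.4) - (7, 6) = (-1.8, -1.6).

Step 2 — sample covariance matrix, S[i,j] = (1/(n-1)) · Σ_k (x_{k,i} - mean_i) · (x_{k,j} - mean_j), divisor n-1 = 4:
  S[X,X] = ((1.8)·(1.8) + (2.8)·(2.8) + (0.8)·(0.8) + (-1.2)·(-1.2) + (-4.2)·(-4.2)) / 4 = 30.8/4 = 7.7
  S[X,Y] = ((1.8)·(1.6) + (2.8)·(-2.4) + (0.8)·(1.6) + (-1.2)·(1.6) + (-4.2)·(-2.4)) / 4 = 5.6/4 = 1.4
  S[Y,Y] = ((1.6)·(1.6) + (-2.4)·(-2.4) + (1.6)·(1.6) + (1.6)·(1.6) + (-2.4)·(-2.4)) / 4 = 19.2/4 = 4.8
  S = [[7.7, 1.4],
 [1.4, 4.8]].

Step 3 — invert S. det(S) = 7.7·4.8 - (1.4)² = 35.
  S^{-1} = (1/det) · [[d, -b], [-b, a]] = [[0.1371, -0.04],
 [-0.04, 0.22]].

Step 4 — quadratic form (x̄ - mu_0)^T · S^{-1} · (x̄ - mu_0):
  S^{-1} · (x̄ - mu_0) = (-0.1829, -0.28),
  (x̄ - mu_0)^T · [...] = (-1.8)·(-0.1829) + (-1.6)·(-0.28) = 0.7771.

Step 5 — scale by n: T² = 5 · 0.7771 = 3.8857.

T² ≈ 3.8857


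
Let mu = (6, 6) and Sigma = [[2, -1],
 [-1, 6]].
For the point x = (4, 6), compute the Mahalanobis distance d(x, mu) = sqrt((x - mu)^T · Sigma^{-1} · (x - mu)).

Step 1 — centre the observation: (x - mu) = (-2, 0).

Step 2 — invert Sigma. det(Sigma) = 2·6 - (-1)² = 11.
  Sigma^{-1} = (1/det) · [[d, -b], [-b, a]] = [[0.5455, 0.0909],
 [0.0909, 0.1818]].

Step 3 — form the quadratic (x - mu)^T · Sigma^{-1} · (x - mu):
  Sigma^{-1} · (x - mu) = (-1.0909, -0.1818).
  (x - mu)^T · [Sigma^{-1} · (x - mu)] = (-2)·(-1.0909) + (0)·(-0.1818) = 2.1818.

Step 4 — take square root: d = √(2.1818) ≈ 1.4771.

d(x, mu) = √(2.1818) ≈ 1.4771


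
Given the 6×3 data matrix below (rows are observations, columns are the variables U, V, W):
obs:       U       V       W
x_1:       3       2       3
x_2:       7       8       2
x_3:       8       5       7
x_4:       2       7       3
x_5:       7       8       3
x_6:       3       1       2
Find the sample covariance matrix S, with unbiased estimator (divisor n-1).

Step 1 — column means:
  mean(U) = (3 + 7 + 8 + 2 + 7 + 3) / 6 = 30/6 = 5
  mean(V) = (2 + 8 + 5 + 7 + 8 + 1) / 6 = 31/6 = 5.1667
  mean(W) = (3 + 2 + 7 + 3 + 3 + 2) / 6 = 20/6 = 3.3333

Step 2 — sample covariance S[i,j] = (1/(n-1)) · Σ_k (x_{k,i} - mean_i) · (x_{k,j} - mean_j), with n-1 = 5.
  S[U,U] = ((-2)·(-2) + (2)·(2) + (3)·(3) + (-3)·(-3) + (2)·(2) + (-2)·(-2)) / 5 = 34/5 = 6.8
  S[U,V] = ((-2)·(-3.1667) + (2)·(2.8333) + (3)·(-0.1667) + (-3)·(1.8333) + (2)·(2.8333) + (-2)·(-4.1667)) / 5 = 20/5 = 4
  S[U,W] = ((-2)·(-0.3333) + (2)·(-1.3333) + (3)·(3.6667) + (-3)·(-0.3333) + (2)·(-0.3333) + (-2)·(-1.3333)) / 5 = 12/5 = 2.4
  S[V,V] = ((-3.1667)·(-3.1667) + (2.8333)·(2.8333) + (-0.1667)·(-0.1667) + (1.8333)·(1.8333) + (2.8333)·(2.8333) + (-4.1667)·(-4.1667)) / 5 = 46.8333/5 = 9.3667
  S[V,W] = ((-3.1667)·(-0.3333) + (2.8333)·(-1.3333) + (-0.1667)·(3.6667) + (1.8333)·(-0.3333) + (2.8333)·(-0.3333) + (-4.1667)·(-1.3333)) / 5 = 0.6667/5 = 0.1333
  S[W,W] = ((-0.3333)·(-0.3333) + (-1.3333)·(-1.3333) + (3.6667)·(3.6667) + (-0.3333)·(-0.3333) + (-0.3333)·(-0.3333) + (-1.3333)·(-1.3333)) / 5 = 17.3333/5 = 3.4667

S is symmetric (S[j,i] = S[i,j]). Assembling:

S = [[6.8, 4, 2.4],
 [4, 9.3667, 0.1333],
 [2.4, 0.1333, 3.4667]]


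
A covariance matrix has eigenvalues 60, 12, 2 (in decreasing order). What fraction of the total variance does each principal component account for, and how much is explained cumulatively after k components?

Step 1 — total variance = trace(Sigma) = Σ λ_i = 60 + 12 + 2 = 74.

Step 2 — fraction explained by component i = λ_i / Σ λ:
  PC1: 60/74 = 0.8108
  PC2: 12/74 = 0.1622
  PC3: 2/74 = 0.027

Step 3 — cumulative fraction after k components = (λ_1 + ... + λ_k) / Σ λ:
  k = 1: 60/74 = 0.8108
  k = 2: (60 + 12)/74 = 72/74 = 0.973
  k = 3: (60 + 12 + 2)/74 = 74/74 = 1

Summary (fraction, with percent):

explained: PC1 0.8108 (81.08%), PC2 0.1622 (16.22%), PC3 0.027 (2.7%);  cumulative: 0.8108, 0.973, 1
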